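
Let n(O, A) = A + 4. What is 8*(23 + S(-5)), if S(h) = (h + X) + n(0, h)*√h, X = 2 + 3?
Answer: 184 - 8*I*√5 ≈ 184.0 - 17.889*I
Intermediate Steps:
n(O, A) = 4 + A
X = 5
S(h) = 5 + h + √h*(4 + h) (S(h) = (h + 5) + (4 + h)*√h = (5 + h) + √h*(4 + h) = 5 + h + √h*(4 + h))
8*(23 + S(-5)) = 8*(23 + (5 - 5 + √(-5)*(4 - 5))) = 8*(23 + (5 - 5 + (I*√5)*(-1))) = 8*(23 + (5 - 5 - I*√5)) = 8*(23 - I*√5) = 184 - 8*I*√5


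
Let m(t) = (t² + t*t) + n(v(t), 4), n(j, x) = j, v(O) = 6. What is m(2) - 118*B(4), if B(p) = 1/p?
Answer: -31/2 ≈ -15.500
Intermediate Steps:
B(p) = 1/p
m(t) = 6 + 2*t² (m(t) = (t² + t*t) + 6 = (t² + t²) + 6 = 2*t² + 6 = 6 + 2*t²)
m(2) - 118*B(4) = (6 + 2*2²) - 118/4 = (6 + 2*4) - 118*¼ = (6 + 8) - 59/2 = 14 - 59/2 = -31/2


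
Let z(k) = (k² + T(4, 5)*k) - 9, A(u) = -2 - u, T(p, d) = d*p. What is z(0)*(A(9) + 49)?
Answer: -342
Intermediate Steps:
z(k) = -9 + k² + 20*k (z(k) = (k² + (5*4)*k) - 9 = (k² + 20*k) - 9 = -9 + k² + 20*k)
z(0)*(A(9) + 49) = (-9 + 0² + 20*0)*((-2 - 1*9) + 49) = (-9 + 0 + 0)*((-2 - 9) + 49) = -9*(-11 + 49) = -9*38 = -342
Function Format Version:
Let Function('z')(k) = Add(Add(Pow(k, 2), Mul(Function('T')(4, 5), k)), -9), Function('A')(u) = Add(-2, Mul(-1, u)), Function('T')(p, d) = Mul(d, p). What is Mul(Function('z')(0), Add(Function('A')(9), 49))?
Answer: -342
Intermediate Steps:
Function('z')(k) = Add(-9, Pow(k, 2), Mul(20, k)) (Function('z')(k) = Add(Add(Pow(k, 2), Mul(Mul(5, 4), k)), -9) = Add(Add(Pow(k, 2), Mul(20, k)), -9) = Add(-9, Pow(k, 2), Mul(20, k)))
Mul(Function('z')(0), Add(Function('A')(9), 49)) = Mul(Add(-9, Pow(0, 2), Mul(20, 0)), Add(Add(-2, Mul(-1, 9)), 49)) = Mul(Add(-9, 0, 0), Add(Add(-2, -9), 49)) = Mul(-9, Add(-11, 49)) = Mul(-9, 38) = -342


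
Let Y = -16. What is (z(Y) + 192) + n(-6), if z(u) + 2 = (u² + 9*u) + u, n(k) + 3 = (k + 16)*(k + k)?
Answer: 163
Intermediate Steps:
n(k) = -3 + 2*k*(16 + k) (n(k) = -3 + (k + 16)*(k + k) = -3 + (16 + k)*(2*k) = -3 + 2*k*(16 + k))
z(u) = -2 + u² + 10*u (z(u) = -2 + ((u² + 9*u) + u) = -2 + (u² + 10*u) = -2 + u² + 10*u)
(z(Y) + 192) + n(-6) = ((-2 + (-16)² + 10*(-16)) + 192) + (-3 + 2*(-6)² + 32*(-6)) = ((-2 + 256 - 160) + 192) + (-3 + 2*36 - 192) = (94 + 192) + (-3 + 72 - 192) = 286 - 123 = 163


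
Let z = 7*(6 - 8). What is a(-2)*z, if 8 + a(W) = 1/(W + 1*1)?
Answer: 126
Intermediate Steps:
z = -14 (z = 7*(-2) = -14)
a(W) = -8 + 1/(1 + W) (a(W) = -8 + 1/(W + 1*1) = -8 + 1/(W + 1) = -8 + 1/(1 + W))
a(-2)*z = ((-7 - 8*(-2))/(1 - 2))*(-14) = ((-7 + 16)/(-1))*(-14) = -1*9*(-14) = -9*(-14) = 126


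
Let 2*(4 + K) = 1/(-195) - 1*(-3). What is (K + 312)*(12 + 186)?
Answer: 3983232/65 ≈ 61281.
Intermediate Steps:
K = -488/195 (K = -4 + (1/(-195) - 1*(-3))/2 = -4 + (-1/195 + 3)/2 = -4 + (½)*(584/195) = -4 + 292/195 = -488/195 ≈ -2.5026)
(K + 312)*(12 + 186) = (-488/195 + 312)*(12 + 186) = (60352/195)*198 = 3983232/65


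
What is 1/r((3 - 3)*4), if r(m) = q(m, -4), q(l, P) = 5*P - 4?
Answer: -1/24 ≈ -0.041667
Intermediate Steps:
q(l, P) = -4 + 5*P
r(m) = -24 (r(m) = -4 + 5*(-4) = -4 - 20 = -24)
1/r((3 - 3)*4) = 1/(-24) = -1/24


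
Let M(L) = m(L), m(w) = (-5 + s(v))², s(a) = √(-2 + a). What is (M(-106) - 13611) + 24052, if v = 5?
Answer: 10469 - 10*√3 ≈ 10452.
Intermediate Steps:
m(w) = (-5 + √3)² (m(w) = (-5 + √(-2 + 5))² = (-5 + √3)²)
M(L) = (5 - √3)²
(M(-106) - 13611) + 24052 = ((5 - √3)² - 13611) + 24052 = (-13611 + (5 - √3)²) + 24052 = 10441 + (5 - √3)²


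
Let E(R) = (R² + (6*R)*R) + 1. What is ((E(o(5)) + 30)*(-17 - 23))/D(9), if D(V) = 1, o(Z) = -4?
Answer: -5720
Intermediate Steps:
E(R) = 1 + 7*R² (E(R) = (R² + 6*R²) + 1 = 7*R² + 1 = 1 + 7*R²)
((E(o(5)) + 30)*(-17 - 23))/D(9) = (((1 + 7*(-4)²) + 30)*(-17 - 23))/1 = 1*(((1 + 7*16) + 30)*(-40)) = 1*(((1 + 112) + 30)*(-40)) = 1*((113 + 30)*(-40)) = 1*(143*(-40)) = 1*(-5720) = -5720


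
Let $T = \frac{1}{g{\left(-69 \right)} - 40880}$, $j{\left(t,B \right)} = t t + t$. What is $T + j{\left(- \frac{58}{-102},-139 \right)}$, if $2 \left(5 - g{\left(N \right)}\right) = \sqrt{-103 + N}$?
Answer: $\frac{3876070033885}{4345661502468} + \frac{i \sqrt{43}}{1670765668} \approx 0.89194 + 3.9248 \cdot 10^{-9} i$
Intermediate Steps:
$g{\left(N \right)} = 5 - \frac{\sqrt{-103 + N}}{2}$
$j{\left(t,B \right)} = t + t^{2}$ ($j{\left(t,B \right)} = t^{2} + t = t + t^{2}$)
$T = \frac{1}{-40875 - i \sqrt{43}}$ ($T = \frac{1}{\left(5 - \frac{\sqrt{-103 - 69}}{2}\right) - 40880} = \frac{1}{\left(5 - \frac{\sqrt{-172}}{2}\right) - 40880} = \frac{1}{\left(5 - \frac{2 i \sqrt{43}}{2}\right) - 40880} = \frac{1}{\left(5 - i \sqrt{43}\right) - 40880} = \frac{1}{-40875 - i \sqrt{43}} \approx -2.4465 \cdot 10^{-5} + 3.93 \cdot 10^{-9} i$)
$T + j{\left(- \frac{58}{-102},-139 \right)} = \frac{i}{\sqrt{43} - 40875 i} + - \frac{58}{-102} \left(1 - \frac{58}{-102}\right) = \frac{i}{\sqrt{43} - 40875 i} + \left(-58\right) \left(- \frac{1}{102}\right) \left(1 - - \frac{29}{51}\right) = \frac{i}{\sqrt{43} - 40875 i} + \frac{29 \left(1 + \frac{29}{51}\right)}{51} = \frac{i}{\sqrt{43} - 40875 i} + \frac{29}{51} \cdot \frac{80}{51} = \frac{i}{\sqrt{43} - 40875 i} + \frac{2320}{2601} = \frac{2320}{2601} + \frac{i}{\sqrt{43} - 40875 i}$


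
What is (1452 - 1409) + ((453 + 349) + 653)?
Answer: 1498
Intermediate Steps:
(1452 - 1409) + ((453 + 349) + 653) = 43 + (802 + 653) = 43 + 1455 = 1498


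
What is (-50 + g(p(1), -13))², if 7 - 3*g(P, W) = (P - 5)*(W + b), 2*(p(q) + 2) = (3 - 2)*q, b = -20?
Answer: 511225/36 ≈ 14201.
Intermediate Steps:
p(q) = -2 + q/2 (p(q) = -2 + ((3 - 2)*q)/2 = -2 + (1*q)/2 = -2 + q/2)
g(P, W) = 7/3 - (-20 + W)*(-5 + P)/3 (g(P, W) = 7/3 - (P - 5)*(W - 20)/3 = 7/3 - (-5 + P)*(-20 + W)/3 = 7/3 - (-20 + W)*(-5 + P)/3)
(-50 + g(p(1), -13))² = (-50 + (-31 + (5/3)*(-13) + 20*(-2 + (½)*1)/3 - ⅓*(-2 + (½)*1)*(-13)))² = (-50 + (-31 - 65/3 + 20*(-2 + ½)/3 - ⅓*(-2 + ½)*(-13)))² = (-50 + (-31 - 65/3 + (20/3)*(-3/2) - ⅓*(-3/2)*(-13)))² = (-50 + (-31 - 65/3 - 10 - 13/2))² = (-50 - 415/6)² = (-715/6)² = 511225/36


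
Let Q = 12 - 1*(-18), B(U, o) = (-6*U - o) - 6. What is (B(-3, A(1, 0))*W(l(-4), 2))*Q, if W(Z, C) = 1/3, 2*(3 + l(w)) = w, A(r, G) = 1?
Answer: 110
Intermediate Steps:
l(w) = -3 + w/2
B(U, o) = -6 - o - 6*U (B(U, o) = (-o - 6*U) - 6 = -6 - o - 6*U)
W(Z, C) = 1/3
Q = 30 (Q = 12 + 18 = 30)
(B(-3, A(1, 0))*W(l(-4), 2))*Q = ((-6 - 1*1 - 6*(-3))*(1/3))*30 = ((-6 - 1 + 18)*(1/3))*30 = (11*(1/3))*30 = (11/3)*30 = 110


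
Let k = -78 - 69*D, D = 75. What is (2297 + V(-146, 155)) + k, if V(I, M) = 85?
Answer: -2871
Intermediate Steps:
k = -5253 (k = -78 - 69*75 = -78 - 5175 = -5253)
(2297 + V(-146, 155)) + k = (2297 + 85) - 5253 = 2382 - 5253 = -2871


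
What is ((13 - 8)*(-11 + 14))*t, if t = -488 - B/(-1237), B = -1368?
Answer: -9075360/1237 ≈ -7336.6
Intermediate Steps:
t = -605024/1237 (t = -488 - (-1368)/(-1237) = -488 - (-1368)*(-1)/1237 = -488 - 1*1368/1237 = -488 - 1368/1237 = -605024/1237 ≈ -489.11)
((13 - 8)*(-11 + 14))*t = ((13 - 8)*(-11 + 14))*(-605024/1237) = (5*3)*(-605024/1237) = 15*(-605024/1237) = -9075360/1237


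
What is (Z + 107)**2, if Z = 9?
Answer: 13456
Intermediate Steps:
(Z + 107)**2 = (9 + 107)**2 = 116**2 = 13456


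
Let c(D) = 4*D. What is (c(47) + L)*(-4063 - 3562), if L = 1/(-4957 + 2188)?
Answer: -3969353875/2769 ≈ -1.4335e+6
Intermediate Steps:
L = -1/2769 (L = 1/(-2769) = -1/2769 ≈ -0.00036114)
(c(47) + L)*(-4063 - 3562) = (4*47 - 1/2769)*(-4063 - 3562) = (188 - 1/2769)*(-7625) = (520571/2769)*(-7625) = -3969353875/2769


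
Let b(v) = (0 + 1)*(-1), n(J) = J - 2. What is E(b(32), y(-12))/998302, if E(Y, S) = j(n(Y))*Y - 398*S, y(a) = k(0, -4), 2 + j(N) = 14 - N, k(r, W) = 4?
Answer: -1607/998302 ≈ -0.0016097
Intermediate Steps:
n(J) = -2 + J
b(v) = -1 (b(v) = 1*(-1) = -1)
j(N) = 12 - N (j(N) = -2 + (14 - N) = 12 - N)
y(a) = 4
E(Y, S) = -398*S + Y*(14 - Y) (E(Y, S) = (12 - (-2 + Y))*Y - 398*S = (12 + (2 - Y))*Y - 398*S = (14 - Y)*Y - 398*S = Y*(14 - Y) - 398*S = -398*S + Y*(14 - Y))
E(b(32), y(-12))/998302 = (-398*4 - 1*(-1)*(-14 - 1))/998302 = (-1592 - 1*(-1)*(-15))*(1/998302) = (-1592 - 15)*(1/998302) = -1607*1/998302 = -1607/998302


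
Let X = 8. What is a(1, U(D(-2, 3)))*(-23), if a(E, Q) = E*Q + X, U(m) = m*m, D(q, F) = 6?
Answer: -1012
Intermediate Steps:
U(m) = m**2
a(E, Q) = 8 + E*Q (a(E, Q) = E*Q + 8 = 8 + E*Q)
a(1, U(D(-2, 3)))*(-23) = (8 + 1*6**2)*(-23) = (8 + 1*36)*(-23) = (8 + 36)*(-23) = 44*(-23) = -1012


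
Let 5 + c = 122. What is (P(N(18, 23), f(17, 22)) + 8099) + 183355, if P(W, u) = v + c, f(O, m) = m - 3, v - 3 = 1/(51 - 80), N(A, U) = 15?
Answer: 5555645/29 ≈ 1.9157e+5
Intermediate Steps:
c = 117 (c = -5 + 122 = 117)
v = 86/29 (v = 3 + 1/(51 - 80) = 3 + 1/(-29) = 3 - 1/29 = 86/29 ≈ 2.9655)
f(O, m) = -3 + m
P(W, u) = 3479/29 (P(W, u) = 86/29 + 117 = 3479/29)
(P(N(18, 23), f(17, 22)) + 8099) + 183355 = (3479/29 + 8099) + 183355 = 238350/29 + 183355 = 5555645/29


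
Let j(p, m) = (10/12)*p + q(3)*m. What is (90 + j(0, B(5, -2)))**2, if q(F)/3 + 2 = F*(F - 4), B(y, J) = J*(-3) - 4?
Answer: 3600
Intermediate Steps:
B(y, J) = -4 - 3*J (B(y, J) = -3*J - 4 = -4 - 3*J)
q(F) = -6 + 3*F*(-4 + F) (q(F) = -6 + 3*(F*(F - 4)) = -6 + 3*(F*(-4 + F)) = -6 + 3*F*(-4 + F))
j(p, m) = -15*m + 5*p/6 (j(p, m) = (10/12)*p + (-6 - 12*3 + 3*3**2)*m = (10*(1/12))*p + (-6 - 36 + 3*9)*m = 5*p/6 + (-6 - 36 + 27)*m = 5*p/6 - 15*m = -15*m + 5*p/6)
(90 + j(0, B(5, -2)))**2 = (90 + (-15*(-4 - 3*(-2)) + (5/6)*0))**2 = (90 + (-15*(-4 + 6) + 0))**2 = (90 + (-15*2 + 0))**2 = (90 + (-30 + 0))**2 = (90 - 30)**2 = 60**2 = 3600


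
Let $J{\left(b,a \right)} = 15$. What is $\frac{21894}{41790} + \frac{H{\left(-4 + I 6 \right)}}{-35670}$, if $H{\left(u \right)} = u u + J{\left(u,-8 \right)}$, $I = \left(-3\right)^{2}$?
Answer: $\frac{22528571}{49688310} \approx 0.4534$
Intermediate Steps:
$I = 9$
$H{\left(u \right)} = 15 + u^{2}$ ($H{\left(u \right)} = u u + 15 = u^{2} + 15 = 15 + u^{2}$)
$\frac{21894}{41790} + \frac{H{\left(-4 + I 6 \right)}}{-35670} = \frac{21894}{41790} + \frac{15 + \left(-4 + 9 \cdot 6\right)^{2}}{-35670} = 21894 \cdot \frac{1}{41790} + \left(15 + \left(-4 + 54\right)^{2}\right) \left(- \frac{1}{35670}\right) = \frac{3649}{6965} + \left(15 + 50^{2}\right) \left(- \frac{1}{35670}\right) = \frac{3649}{6965} + \left(15 + 2500\right) \left(- \frac{1}{35670}\right) = \frac{3649}{6965} + 2515 \left(- \frac{1}{35670}\right) = \frac{3649}{6965} - \frac{503}{7134} = \frac{22528571}{49688310}$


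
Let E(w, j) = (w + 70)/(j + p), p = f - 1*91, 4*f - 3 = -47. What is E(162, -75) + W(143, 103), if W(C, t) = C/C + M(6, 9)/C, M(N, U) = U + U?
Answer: -4679/25311 ≈ -0.18486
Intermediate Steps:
f = -11 (f = ¾ + (¼)*(-47) = ¾ - 47/4 = -11)
M(N, U) = 2*U
p = -102 (p = -11 - 1*91 = -11 - 91 = -102)
W(C, t) = 1 + 18/C (W(C, t) = C/C + (2*9)/C = 1 + 18/C)
E(w, j) = (70 + w)/(-102 + j) (E(w, j) = (w + 70)/(j - 102) = (70 + w)/(-102 + j))
E(162, -75) + W(143, 103) = (70 + 162)/(-102 - 75) + (18 + 143)/143 = 232/(-177) + (1/143)*161 = -1/177*232 + 161/143 = -232/177 + 161/143 = -4679/25311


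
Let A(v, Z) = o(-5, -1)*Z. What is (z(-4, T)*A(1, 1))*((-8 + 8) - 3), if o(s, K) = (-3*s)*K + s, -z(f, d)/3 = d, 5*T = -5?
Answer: 180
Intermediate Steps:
T = -1 (T = (⅕)*(-5) = -1)
z(f, d) = -3*d
o(s, K) = s - 3*K*s (o(s, K) = -3*K*s + s = s - 3*K*s)
A(v, Z) = -20*Z (A(v, Z) = (-5*(1 - 3*(-1)))*Z = (-5*(1 + 3))*Z = (-5*4)*Z = -20*Z)
(z(-4, T)*A(1, 1))*((-8 + 8) - 3) = ((-3*(-1))*(-20*1))*((-8 + 8) - 3) = (3*(-20))*(0 - 3) = -60*(-3) = 180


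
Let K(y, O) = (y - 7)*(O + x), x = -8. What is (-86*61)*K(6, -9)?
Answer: -89182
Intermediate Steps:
K(y, O) = (-8 + O)*(-7 + y) (K(y, O) = (y - 7)*(O - 8) = (-7 + y)*(-8 + O) = (-8 + O)*(-7 + y))
(-86*61)*K(6, -9) = (-86*61)*(56 - 8*6 - 7*(-9) - 9*6) = -5246*(56 - 48 + 63 - 54) = -5246*17 = -89182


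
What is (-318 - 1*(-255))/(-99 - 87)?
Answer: 21/62 ≈ 0.33871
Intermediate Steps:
(-318 - 1*(-255))/(-99 - 87) = (-318 + 255)/(-186) = -63*(-1/186) = 21/62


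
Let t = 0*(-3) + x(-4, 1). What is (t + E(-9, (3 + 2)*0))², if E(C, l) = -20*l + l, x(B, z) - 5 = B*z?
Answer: 1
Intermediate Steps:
x(B, z) = 5 + B*z
E(C, l) = -19*l
t = 1 (t = 0*(-3) + (5 - 4*1) = 0 + (5 - 4) = 0 + 1 = 1)
(t + E(-9, (3 + 2)*0))² = (1 - 19*(3 + 2)*0)² = (1 - 95*0)² = (1 - 19*0)² = (1 + 0)² = 1² = 1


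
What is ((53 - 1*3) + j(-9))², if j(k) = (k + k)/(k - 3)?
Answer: 10609/4 ≈ 2652.3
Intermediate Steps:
j(k) = 2*k/(-3 + k) (j(k) = (2*k)/(-3 + k) = 2*k/(-3 + k))
((53 - 1*3) + j(-9))² = ((53 - 1*3) + 2*(-9)/(-3 - 9))² = ((53 - 3) + 2*(-9)/(-12))² = (50 + 2*(-9)*(-1/12))² = (50 + 3/2)² = (103/2)² = 10609/4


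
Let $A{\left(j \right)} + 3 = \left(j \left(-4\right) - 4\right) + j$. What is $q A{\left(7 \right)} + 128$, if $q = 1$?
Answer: $100$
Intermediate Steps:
$A{\left(j \right)} = -7 - 3 j$ ($A{\left(j \right)} = -3 + \left(\left(j \left(-4\right) - 4\right) + j\right) = -3 - \left(4 + 3 j\right) = -7 - 3 j$)
$q A{\left(7 \right)} + 128 = 1 \left(-7 - 21\right) + 128 = 1 \left(-28\right) + 128 = -28 + 128 = 100$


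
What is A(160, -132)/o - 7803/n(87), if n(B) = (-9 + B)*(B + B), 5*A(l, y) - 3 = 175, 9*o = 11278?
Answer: -23237157/42518060 ≈ -0.54652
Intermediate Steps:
o = 11278/9 (o = (1/9)*11278 = 11278/9 ≈ 1253.1)
A(l, y) = 178/5 (A(l, y) = 3/5 + (1/5)*175 = 3/5 + 35 = 178/5)
n(B) = 2*B*(-9 + B) (n(B) = (-9 + B)*(2*B) = 2*B*(-9 + B))
A(160, -132)/o - 7803/n(87) = 178/(5*(11278/9)) - 7803*1/(174*(-9 + 87)) = (178/5)*(9/11278) - 7803/(2*87*78) = 801/28195 - 7803/13572 = 801/28195 - 7803*1/13572 = 801/28195 - 867/1508 = -23237157/42518060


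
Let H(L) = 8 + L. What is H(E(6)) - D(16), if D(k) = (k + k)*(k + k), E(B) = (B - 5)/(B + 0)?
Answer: -6095/6 ≈ -1015.8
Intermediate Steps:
E(B) = (-5 + B)/B
D(k) = 4*k² (D(k) = (2*k)*(2*k) = 4*k²)
H(E(6)) - D(16) = (8 + (-5 + 6)/6) - 4*16² = (8 + (⅙)*1) - 4*256 = (8 + ⅙) - 1*1024 = 49/6 - 1024 = -6095/6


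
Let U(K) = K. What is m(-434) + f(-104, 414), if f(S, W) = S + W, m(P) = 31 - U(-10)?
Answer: 351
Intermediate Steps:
m(P) = 41 (m(P) = 31 - 1*(-10) = 31 + 10 = 41)
m(-434) + f(-104, 414) = 41 + (-104 + 414) = 41 + 310 = 351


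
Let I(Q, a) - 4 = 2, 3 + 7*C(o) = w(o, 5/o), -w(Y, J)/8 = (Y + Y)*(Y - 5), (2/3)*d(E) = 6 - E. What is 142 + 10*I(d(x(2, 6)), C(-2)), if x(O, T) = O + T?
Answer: 202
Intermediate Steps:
d(E) = 9 - 3*E/2 (d(E) = 3*(6 - E)/2 = 9 - 3*E/2)
w(Y, J) = -16*Y*(-5 + Y) (w(Y, J) = -8*(Y + Y)*(Y - 5) = -8*2*Y*(-5 + Y) = -16*Y*(-5 + Y))
C(o) = -3/7 + 16*o*(5 - o)/7 (C(o) = -3/7 + (16*o*(5 - o))/7 = -3/7 + 16*o*(5 - o)/7)
I(Q, a) = 6 (I(Q, a) = 4 + 2 = 6)
142 + 10*I(d(x(2, 6)), C(-2)) = 142 + 10*6 = 142 + 60 = 202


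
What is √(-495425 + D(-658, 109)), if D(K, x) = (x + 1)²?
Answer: 5*I*√19333 ≈ 695.22*I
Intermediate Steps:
D(K, x) = (1 + x)²
√(-495425 + D(-658, 109)) = √(-495425 + (1 + 109)²) = √(-495425 + 110²) = √(-495425 + 12100) = √(-483325) = 5*I*√19333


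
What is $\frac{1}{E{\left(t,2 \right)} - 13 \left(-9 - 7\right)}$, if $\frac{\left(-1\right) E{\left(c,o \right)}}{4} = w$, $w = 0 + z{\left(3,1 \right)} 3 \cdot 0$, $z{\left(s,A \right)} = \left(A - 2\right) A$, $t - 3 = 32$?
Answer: $\frac{1}{208} \approx 0.0048077$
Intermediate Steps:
$t = 35$ ($t = 3 + 32 = 35$)
$z{\left(s,A \right)} = A \left(-2 + A\right)$ ($z{\left(s,A \right)} = \left(-2 + A\right) A = A \left(-2 + A\right)$)
$w = 0$ ($w = 0 + 1 \left(-2 + 1\right) 3 \cdot 0 = 0 + 1 \left(-1\right) 0 = 0 - 0 = 0 + 0 = 0$)
$E{\left(c,o \right)} = 0$ ($E{\left(c,o \right)} = \left(-4\right) 0 = 0$)
$\frac{1}{E{\left(t,2 \right)} - 13 \left(-9 - 7\right)} = \frac{1}{0 - 13 \left(-9 - 7\right)} = \frac{1}{0 - -208} = \frac{1}{0 + 208} = \frac{1}{208}$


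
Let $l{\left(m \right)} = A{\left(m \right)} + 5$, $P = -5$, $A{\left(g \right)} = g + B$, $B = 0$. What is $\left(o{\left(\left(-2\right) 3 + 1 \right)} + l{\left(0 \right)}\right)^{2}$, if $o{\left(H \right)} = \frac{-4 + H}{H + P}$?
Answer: $\frac{3481}{100} \approx 34.81$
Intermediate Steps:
$A{\left(g \right)} = g$ ($A{\left(g \right)} = g + 0 = g$)
$o{\left(H \right)} = \frac{-4 + H}{-5 + H}$ ($o{\left(H \right)} = \frac{-4 + H}{H - 5} = \frac{-4 + H}{-5 + H}$)
$l{\left(m \right)} = 5 + m$ ($l{\left(m \right)} = m + 5 = 5 + m$)
$\left(o{\left(\left(-2\right) 3 + 1 \right)} + l{\left(0 \right)}\right)^{2} = \left(\frac{-4 + \left(\left(-2\right) 3 + 1\right)}{-5 + \left(\left(-2\right) 3 + 1\right)} + \left(5 + 0\right)\right)^{2} = \left(\frac{-4 + \left(-6 + 1\right)}{-5 + \left(-6 + 1\right)} + 5\right)^{2} = \left(\frac{-4 - 5}{-5 - 5} + 5\right)^{2} = \left(\frac{1}{-10} \left(-9\right) + 5\right)^{2} = \left(\left(- \frac{1}{10}\right) \left(-9\right) + 5\right)^{2} = \left(\frac{9}{10} + 5\right)^{2} = \left(\frac{59}{10}\right)^{2} = \frac{3481}{100}$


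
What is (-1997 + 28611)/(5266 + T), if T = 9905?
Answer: 26614/15171 ≈ 1.7543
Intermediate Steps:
(-1997 + 28611)/(5266 + T) = (-1997 + 28611)/(5266 + 9905) = 26614/15171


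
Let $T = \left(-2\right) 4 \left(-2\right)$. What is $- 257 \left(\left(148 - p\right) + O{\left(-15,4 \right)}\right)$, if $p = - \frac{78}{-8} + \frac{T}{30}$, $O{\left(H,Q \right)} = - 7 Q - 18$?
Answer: $- \frac{1414271}{60} \approx -23571.0$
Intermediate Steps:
$T = 16$ ($T = \left(-8\right) \left(-2\right) = 16$)
$O{\left(H,Q \right)} = -18 - 7 Q$
$p = \frac{617}{60}$ ($p = - \frac{78}{-8} + \frac{16}{30} = \left(-78\right) \left(- \frac{1}{8}\right) + 16 \cdot \frac{1}{30} = \frac{39}{4} + \frac{8}{15} = \frac{617}{60} \approx 10.283$)
$- 257 \left(\left(148 - p\right) + O{\left(-15,4 \right)}\right) = - 257 \left(\left(148 - \frac{617}{60}\right) - 46\right) = - 257 \left(\frac{8263}{60} - 46\right) = \left(-257\right) \frac{5503}{60} = - \frac{1414271}{60}$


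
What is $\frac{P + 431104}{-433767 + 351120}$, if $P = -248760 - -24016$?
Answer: $- \frac{206360}{82647} \approx -2.4969$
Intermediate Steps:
$P = -224744$ ($P = -248760 + 24016 = -224744$)
$\frac{P + 431104}{-433767 + 351120} = \frac{-224744 + 431104}{-433767 + 351120} = \frac{206360}{-82647} = 206360 \left(- \frac{1}{82647}\right) = - \frac{206360}{82647}$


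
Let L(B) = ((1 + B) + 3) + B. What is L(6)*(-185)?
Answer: -2960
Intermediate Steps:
L(B) = 4 + 2*B (L(B) = (4 + B) + B = 4 + 2*B)
L(6)*(-185) = (4 + 2*6)*(-185) = (4 + 12)*(-185) = 16*(-185) = -2960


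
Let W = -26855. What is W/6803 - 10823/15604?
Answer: -492674289/106154012 ≈ -4.6411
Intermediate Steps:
W/6803 - 10823/15604 = -26855/6803 - 10823/15604 = -492674289/106154012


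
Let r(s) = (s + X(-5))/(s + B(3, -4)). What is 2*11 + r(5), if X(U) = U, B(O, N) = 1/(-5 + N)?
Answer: 22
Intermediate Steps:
r(s) = (-5 + s)/(-⅑ + s) (r(s) = (s - 5)/(s + 1/(-5 - 4)) = (-5 + s)/(s + 1/(-9)) = (-5 + s)/(s - ⅑) = (-5 + s)/(-⅑ + s))
2*11 + r(5) = 2*11 + 9*(-5 + 5)/(-1 + 9*5) = 22 + 9*0/(-1 + 45) = 22 + 9*0/44 = 22 + 9*(1/44)*0 = 22 + 0 = 22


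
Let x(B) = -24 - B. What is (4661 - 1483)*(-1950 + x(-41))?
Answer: -6143074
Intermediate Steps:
(4661 - 1483)*(-1950 + x(-41)) = (4661 - 1483)*(-1950 + (-24 - 1*(-41))) = 3178*(-1950 + (-24 + 41)) = 3178*(-1950 + 17) = 3178*(-1933) = -6143074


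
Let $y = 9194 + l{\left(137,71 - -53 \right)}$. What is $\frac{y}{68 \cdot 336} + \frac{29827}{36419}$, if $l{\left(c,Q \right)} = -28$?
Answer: $\frac{507651925}{416050656} \approx 1.2202$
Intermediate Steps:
$y = 9166$ ($y = 9194 - 28 = 9166$)
$\frac{y}{68 \cdot 336} + \frac{29827}{36419} = \frac{9166}{68 \cdot 336} + \frac{29827}{36419} = \frac{9166}{22848} + 29827 \cdot \frac{1}{36419} = 9166 \cdot \frac{1}{22848} + \frac{29827}{36419} = \frac{4583}{11424} + \frac{29827}{36419} = \frac{507651925}{416050656}$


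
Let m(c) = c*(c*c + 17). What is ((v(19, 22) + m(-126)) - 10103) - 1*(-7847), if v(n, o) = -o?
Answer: -2004796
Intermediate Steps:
m(c) = c*(17 + c**2) (m(c) = c*(c**2 + 17) = c*(17 + c**2))
((v(19, 22) + m(-126)) - 10103) - 1*(-7847) = ((-1*22 - 126*(17 + (-126)**2)) - 10103) - 1*(-7847) = ((-22 - 126*(17 + 15876)) - 10103) + 7847 = ((-22 - 126*15893) - 10103) + 7847 = ((-22 - 2002518) - 10103) + 7847 = (-2002540 - 10103) + 7847 = -2012643 + 7847 = -2004796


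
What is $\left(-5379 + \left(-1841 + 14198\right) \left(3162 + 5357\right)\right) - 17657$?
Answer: $105246247$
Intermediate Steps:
$\left(-5379 + \left(-1841 + 14198\right) \left(3162 + 5357\right)\right) - 17657 = \left(-5379 + 12357 \cdot 8519\right) - 17657 = \left(-5379 + 105269283\right) - 17657 = 105263904 - 17657 = 105246247$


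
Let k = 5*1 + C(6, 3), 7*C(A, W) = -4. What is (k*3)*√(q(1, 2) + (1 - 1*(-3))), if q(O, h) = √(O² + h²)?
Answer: 93*√(4 + √5)/7 ≈ 33.177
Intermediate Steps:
C(A, W) = -4/7 (C(A, W) = (⅐)*(-4) = -4/7)
k = 31/7 (k = 5*1 - 4/7 = 5 - 4/7 = 31/7 ≈ 4.4286)
(k*3)*√(q(1, 2) + (1 - 1*(-3))) = ((31/7)*3)*√(√(1² + 2²) + (1 - 1*(-3))) = 93*√(√(1 + 4) + (1 + 3))/7 = 93*√(√5 + 4)/7 = 93*√(4 + √5)/7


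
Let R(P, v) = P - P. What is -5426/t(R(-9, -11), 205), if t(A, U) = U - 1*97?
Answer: -2713/54 ≈ -50.241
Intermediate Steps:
R(P, v) = 0
t(A, U) = -97 + U (t(A, U) = U - 97 = -97 + U)
-5426/t(R(-9, -11), 205) = -5426/(-97 + 205) = -5426/108 = -5426*1/108 = -2713/54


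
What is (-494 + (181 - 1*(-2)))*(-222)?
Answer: 69042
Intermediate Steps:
(-494 + (181 - 1*(-2)))*(-222) = (-494 + (181 + 2))*(-222) = (-494 + 183)*(-222) = -311*(-222) = 69042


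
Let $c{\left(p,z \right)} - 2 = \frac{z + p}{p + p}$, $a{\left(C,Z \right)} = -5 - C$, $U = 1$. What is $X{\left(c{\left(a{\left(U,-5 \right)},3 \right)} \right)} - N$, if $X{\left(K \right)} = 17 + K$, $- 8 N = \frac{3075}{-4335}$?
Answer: $\frac{44301}{2312} \approx 19.161$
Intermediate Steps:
$N = \frac{205}{2312}$ ($N = - \frac{3075 \frac{1}{-4335}}{8} = - \frac{3075 \left(- \frac{1}{4335}\right)}{8} = \left(- \frac{1}{8}\right) \left(- \frac{205}{289}\right) = \frac{205}{2312} \approx 0.088668$)
$c{\left(p,z \right)} = 2 + \frac{p + z}{2 p}$ ($c{\left(p,z \right)} = 2 + \frac{z + p}{p + p} = 2 + \frac{p + z}{2 p}$)
$X{\left(c{\left(a{\left(U,-5 \right)},3 \right)} \right)} - N = \left(17 + \frac{3 + 5 \left(-5 - 1\right)}{2 \left(-5 - 1\right)}\right) - \frac{205}{2312} = \left(17 + \frac{3 + 5 \left(-6\right)}{2 \left(-6\right)}\right) - \frac{205}{2312} = \left(17 + \frac{1}{2} \left(- \frac{1}{6}\right) \left(3 - 30\right)\right) - \frac{205}{2312} = \left(17 + \frac{1}{2} \left(- \frac{1}{6}\right) \left(-27\right)\right) - \frac{205}{2312} = \left(17 + \frac{9}{4}\right) - \frac{205}{2312} = \frac{77}{4} - \frac{205}{2312} = \frac{44301}{2312}$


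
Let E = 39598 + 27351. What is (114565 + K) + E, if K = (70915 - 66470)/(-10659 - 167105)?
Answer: 32266650251/177764 ≈ 1.8151e+5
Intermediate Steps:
E = 66949
K = -4445/177764 (K = 4445/(-177764) = 4445*(-1/177764) = -4445/177764 ≈ -0.025005)
(114565 + K) + E = (114565 - 4445/177764) + 66949 = 20365528215/177764 + 66949 = 32266650251/177764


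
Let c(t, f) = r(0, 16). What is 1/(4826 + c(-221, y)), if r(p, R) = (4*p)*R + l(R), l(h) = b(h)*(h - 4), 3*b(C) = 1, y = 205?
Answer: 1/4830 ≈ 0.00020704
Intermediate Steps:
b(C) = 1/3 (b(C) = (1/3)*1 = 1/3)
l(h) = -4/3 + h/3 (l(h) = (h - 4)/3 = (-4 + h)/3 = -4/3 + h/3)
r(p, R) = -4/3 + R/3 + 4*R*p (r(p, R) = (4*p)*R + (-4/3 + R/3) = 4*R*p + (-4/3 + R/3) = -4/3 + R/3 + 4*R*p)
c(t, f) = 4 (c(t, f) = -4/3 + (1/3)*16 + 4*16*0 = -4/3 + 16/3 + 0 = 4)
1/(4826 + c(-221, y)) = 1/(4826 + 4) = 1/4830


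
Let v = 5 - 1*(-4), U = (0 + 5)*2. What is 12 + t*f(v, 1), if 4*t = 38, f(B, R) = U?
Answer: 107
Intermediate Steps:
U = 10 (U = 5*2 = 10)
v = 9 (v = 5 + 4 = 9)
f(B, R) = 10
t = 19/2 (t = (1/4)*38 = 19/2 ≈ 9.5000)
12 + t*f(v, 1) = 12 + (19/2)*10 = 12 + 95 = 107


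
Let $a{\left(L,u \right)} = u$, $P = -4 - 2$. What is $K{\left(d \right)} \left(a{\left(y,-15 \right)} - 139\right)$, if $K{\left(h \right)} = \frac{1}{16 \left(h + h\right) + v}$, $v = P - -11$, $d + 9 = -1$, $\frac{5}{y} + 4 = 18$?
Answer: $\frac{22}{45} \approx 0.48889$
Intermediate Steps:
$y = \frac{5}{14}$ ($y = \frac{5}{-4 + 18} = \frac{5}{14} \approx 0.35714$)
$P = -6$ ($P = -4 - 2 = -6$)
$d = -10$ ($d = -9 - 1 = -10$)
$v = 5$ ($v = -6 - -11 = -6 + 11 = 5$)
$K{\left(h \right)} = \frac{1}{5 + 32 h}$ ($K{\left(h \right)} = \frac{1}{16 \left(h + h\right) + 5} = \frac{1}{16 \cdot 2 h + 5} = \frac{1}{32 h + 5} = \frac{1}{5 + 32 h}$)
$K{\left(d \right)} \left(a{\left(y,-15 \right)} - 139\right) = \frac{-15 - 139}{5 + 32 \left(-10\right)} = \frac{1}{5 - 320} \left(-154\right) = \frac{1}{-315} \left(-154\right) = \left(- \frac{1}{315}\right) \left(-154\right) = \frac{22}{45}$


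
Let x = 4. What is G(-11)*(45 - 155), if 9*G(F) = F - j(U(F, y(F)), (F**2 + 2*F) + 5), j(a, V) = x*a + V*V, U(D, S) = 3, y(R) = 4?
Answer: 397430/3 ≈ 1.3248e+5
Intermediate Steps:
j(a, V) = V**2 + 4*a (j(a, V) = 4*a + V*V = 4*a + V**2 = V**2 + 4*a)
G(F) = -4/3 - (5 + F**2 + 2*F)**2/9 + F/9 (G(F) = (F - (((F**2 + 2*F) + 5)**2 + 4*3))/9 = (F - ((5 + F**2 + 2*F)**2 + 12))/9 = (F - (12 + (5 + F**2 + 2*F)**2))/9 = (F + (-12 - (5 + F**2 + 2*F)**2))/9 = (-12 + F - (5 + F**2 + 2*F)**2)/9 = -4/3 - (5 + F**2 + 2*F)**2/9 + F/9)
G(-11)*(45 - 155) = (-4/3 - (5 + (-11)**2 + 2*(-11))**2/9 + (1/9)*(-11))*(45 - 155) = (-4/3 - (5 + 121 - 22)**2/9 - 11/9)*(-110) = (-4/3 - 1/9*104**2 - 11/9)*(-110) = (-4/3 - 1/9*10816 - 11/9)*(-110) = (-4/3 - 10816/9 - 11/9)*(-110) = -3613/3*(-110) = 397430/3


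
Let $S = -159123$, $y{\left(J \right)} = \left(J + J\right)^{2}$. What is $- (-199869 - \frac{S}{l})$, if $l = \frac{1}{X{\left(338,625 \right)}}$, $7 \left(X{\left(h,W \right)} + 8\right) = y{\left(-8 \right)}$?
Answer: $- \frac{30425517}{7} \approx -4.3465 \cdot 10^{6}$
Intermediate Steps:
$y{\left(J \right)} = 4 J^{2}$ ($y{\left(J \right)} = \left(2 J\right)^{2} = 4 J^{2}$)
$X{\left(h,W \right)} = \frac{200}{7}$ ($X{\left(h,W \right)} = -8 + \frac{4 \left(-8\right)^{2}}{7} = -8 + \frac{4 \cdot 64}{7} = -8 + \frac{1}{7} \cdot 256 = -8 + \frac{256}{7} = \frac{200}{7}$)
$l = \frac{7}{200}$ ($l = \frac{1}{\frac{200}{7}} = \frac{7}{200} \approx 0.035$)
$- (-199869 - \frac{S}{l}) = - (-199869 - - \frac{159123}{\frac{7}{200}}) = - (-199869 - \left(-159123\right) \frac{200}{7}) = - (-199869 - - \frac{31824600}{7}) = - (-199869 + \frac{31824600}{7}) = \left(-1\right) \frac{30425517}{7} = - \frac{30425517}{7}$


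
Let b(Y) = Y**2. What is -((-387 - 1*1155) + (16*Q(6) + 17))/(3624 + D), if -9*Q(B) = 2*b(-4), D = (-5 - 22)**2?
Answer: 14237/39177 ≈ 0.36340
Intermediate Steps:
D = 729 (D = (-27)**2 = 729)
Q(B) = -32/9 (Q(B) = -2*(-4)**2/9 = -2*16/9 = -1/9*32 = -32/9)
-((-387 - 1*1155) + (16*Q(6) + 17))/(3624 + D) = -((-387 - 1*1155) + (16*(-32/9) + 17))/(3624 + 729) = -((-387 - 1155) + (-512/9 + 17))/4353 = -(-1542 - 359/9)/4353 = -(-14237)/(9*4353) = -1*(-14237/39177) = 14237/39177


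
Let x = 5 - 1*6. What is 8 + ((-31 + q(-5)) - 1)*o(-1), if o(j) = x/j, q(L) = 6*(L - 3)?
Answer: -72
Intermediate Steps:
q(L) = -18 + 6*L (q(L) = 6*(-3 + L) = -18 + 6*L)
x = -1 (x = 5 - 6 = -1)
o(j) = -1/j
8 + ((-31 + q(-5)) - 1)*o(-1) = 8 + ((-31 + (-18 + 6*(-5))) - 1)*(-1/(-1)) = 8 + ((-31 + (-18 - 30)) - 1)*(-1*(-1)) = 8 + ((-31 - 48) - 1)*1 = 8 + (-79 - 1)*1 = 8 - 80*1 = 8 - 80 = -72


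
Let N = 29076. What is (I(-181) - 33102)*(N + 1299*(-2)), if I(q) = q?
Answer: -881267274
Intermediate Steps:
(I(-181) - 33102)*(N + 1299*(-2)) = (-181 - 33102)*(29076 + 1299*(-2)) = -33283*(29076 - 2598) = -33283*26478 = -881267274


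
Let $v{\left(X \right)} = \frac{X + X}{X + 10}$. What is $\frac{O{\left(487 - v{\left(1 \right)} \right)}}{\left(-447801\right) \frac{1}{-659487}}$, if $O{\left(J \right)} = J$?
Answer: $\frac{1177184295}{1641937} \approx 716.95$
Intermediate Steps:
$v{\left(X \right)} = \frac{2 X}{10 + X}$
$\frac{O{\left(487 - v{\left(1 \right)} \right)}}{\left(-447801\right) \frac{1}{-659487}} = \frac{487 - 2 \cdot 1 \frac{1}{10 + 1}}{\left(-447801\right) \frac{1}{-659487}} = \frac{487 - 2 \cdot 1 \cdot \frac{1}{11}}{\left(-447801\right) \left(- \frac{1}{659487}\right)} = \frac{487 - 2 \cdot 1 \cdot \frac{1}{11}}{\frac{149267}{219829}} = \left(487 - \frac{2}{11}\right) \frac{219829}{149267} = \frac{5355}{11} \cdot \frac{219829}{149267} = \frac{1177184295}{1641937}$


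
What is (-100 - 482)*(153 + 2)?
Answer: -90210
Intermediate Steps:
(-100 - 482)*(153 + 2) = -582*155 = -90210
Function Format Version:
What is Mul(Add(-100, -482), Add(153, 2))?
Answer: -90210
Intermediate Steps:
Mul(Add(-100, -482), Add(153, 2)) = Mul(-582, 155) = -90210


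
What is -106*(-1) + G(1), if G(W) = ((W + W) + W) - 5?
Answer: 104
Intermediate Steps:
G(W) = -5 + 3*W (G(W) = (2*W + W) - 5 = 3*W - 5 = -5 + 3*W)
-106*(-1) + G(1) = -106*(-1) + (-5 + 3*1) = 106 + (-5 + 3) = 106 - 2 = 104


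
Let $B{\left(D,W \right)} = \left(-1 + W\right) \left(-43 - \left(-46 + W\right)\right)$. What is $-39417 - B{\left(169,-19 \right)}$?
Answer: $-38977$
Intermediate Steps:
$B{\left(D,W \right)} = \left(-1 + W\right) \left(3 - W\right)$
$-39417 - B{\left(169,-19 \right)} = -39417 - \left(-3 - \left(-19\right)^{2} + 4 \left(-19\right)\right) = -39417 - \left(-3 - 361 - 76\right) = -39417 - -440 = -39417 + 440 = -38977$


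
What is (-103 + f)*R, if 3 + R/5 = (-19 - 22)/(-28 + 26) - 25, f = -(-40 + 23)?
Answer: 3225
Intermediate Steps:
f = 17 (f = -1*(-17) = 17)
R = -75/2 (R = -15 + 5*((-19 - 22)/(-28 + 26) - 25) = -15 + 5*(-41/(-2) - 25) = -15 + 5*(-41*(-½) - 25) = -15 + 5*(41/2 - 25) = -15 + 5*(-9/2) = -15 - 45/2 = -75/2 ≈ -37.500)
(-103 + f)*R = (-103 + 17)*(-75/2) = -86*(-75/2) = 3225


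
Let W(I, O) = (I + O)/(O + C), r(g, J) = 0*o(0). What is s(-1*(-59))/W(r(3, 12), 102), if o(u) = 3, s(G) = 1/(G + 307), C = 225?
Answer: 109/12444 ≈ 0.0087592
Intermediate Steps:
s(G) = 1/(307 + G)
r(g, J) = 0 (r(g, J) = 0*3 = 0)
W(I, O) = (I + O)/(225 + O) (W(I, O) = (I + O)/(O + 225) = (I + O)/(225 + O))
s(-1*(-59))/W(r(3, 12), 102) = 1/((307 - 1*(-59))*(((0 + 102)/(225 + 102)))) = 1/((307 + 59)*((102/327))) = 1/(366*(((1/327)*102))) = 1/(366*(34/109)) = (1/366)*(109/34) = 109/12444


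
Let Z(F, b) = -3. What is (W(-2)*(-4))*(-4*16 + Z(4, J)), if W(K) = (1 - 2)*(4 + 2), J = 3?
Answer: -1608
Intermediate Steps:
W(K) = -6 (W(K) = -1*6 = -6)
(W(-2)*(-4))*(-4*16 + Z(4, J)) = (-6*(-4))*(-4*16 - 3) = 24*(-64 - 3) = 24*(-67) = -1608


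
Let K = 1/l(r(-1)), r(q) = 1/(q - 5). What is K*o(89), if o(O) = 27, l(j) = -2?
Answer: -27/2 ≈ -13.500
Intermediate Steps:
r(q) = 1/(-5 + q)
K = -½ (K = 1/(-2) = -½ ≈ -0.50000)
K*o(89) = -½*27 = -27/2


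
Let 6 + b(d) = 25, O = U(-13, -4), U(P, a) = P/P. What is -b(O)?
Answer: -19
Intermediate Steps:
U(P, a) = 1
O = 1
b(d) = 19 (b(d) = -6 + 25 = 19)
-b(O) = -1*19 = -19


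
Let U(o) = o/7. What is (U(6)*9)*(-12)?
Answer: -648/7 ≈ -92.571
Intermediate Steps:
U(o) = o/7 (U(o) = o*(⅐) = o/7)
(U(6)*9)*(-12) = (((⅐)*6)*9)*(-12) = ((6/7)*9)*(-12) = (54/7)*(-12) = -648/7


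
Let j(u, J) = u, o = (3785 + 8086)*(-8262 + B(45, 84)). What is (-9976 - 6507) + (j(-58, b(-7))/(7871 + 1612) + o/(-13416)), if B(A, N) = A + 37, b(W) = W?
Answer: -3379851019/365586 ≈ -9245.0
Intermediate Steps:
B(A, N) = 37 + A
o = -97104780 (o = (3785 + 8086)*(-8262 + (37 + 45)) = 11871*(-8262 + 82) = 11871*(-8180) = -97104780)
(-9976 - 6507) + (j(-58, b(-7))/(7871 + 1612) + o/(-13416)) = (-9976 - 6507) + (-58/(7871 + 1612) - 97104780/(-13416)) = -16483 + (-58/9483 - 97104780*(-1/13416)) = -16483 + (-58*1/9483 + 8092065/1118) = -16483 + (-2/327 + 8092065/1118) = -16483 + 2646103019/365586 = -3379851019/365586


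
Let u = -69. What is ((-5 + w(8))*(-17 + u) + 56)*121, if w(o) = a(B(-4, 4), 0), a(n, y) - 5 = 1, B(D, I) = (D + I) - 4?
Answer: -3630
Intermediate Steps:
B(D, I) = -4 + D + I
a(n, y) = 6 (a(n, y) = 5 + 1 = 6)
w(o) = 6
((-5 + w(8))*(-17 + u) + 56)*121 = ((-5 + 6)*(-17 - 69) + 56)*121 = (1*(-86) + 56)*121 = (-86 + 56)*121 = -30*121 = -3630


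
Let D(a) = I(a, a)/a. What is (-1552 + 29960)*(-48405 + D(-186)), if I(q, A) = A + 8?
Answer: -127880771008/93 ≈ -1.3751e+9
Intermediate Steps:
I(q, A) = 8 + A
D(a) = (8 + a)/a
(-1552 + 29960)*(-48405 + D(-186)) = (-1552 + 29960)*(-48405 + (8 - 186)/(-186)) = 28408*(-48405 - 1/186*(-178)) = 28408*(-48405 + 89/93) = 28408*(-4501576/93) = -127880771008/93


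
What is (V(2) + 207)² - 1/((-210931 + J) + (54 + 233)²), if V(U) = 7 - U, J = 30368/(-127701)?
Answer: 737869303503221/16417526330 ≈ 44944.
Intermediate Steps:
J = -30368/127701 (J = 30368*(-1/127701) = -30368/127701 ≈ -0.23781)
(V(2) + 207)² - 1/((-210931 + J) + (54 + 233)²) = ((7 - 1*2) + 207)² - 1/((-210931 - 30368/127701) + (54 + 233)²) = ((7 - 2) + 207)² - 1/(-26936129999/127701 + 287²) = (5 + 207)² - 1/(-26936129999/127701 + 82369) = 212² - 1/(-16417526330/127701) = 44944 - 1*(-127701/16417526330) = 44944 + 127701/16417526330 = 737869303503221/16417526330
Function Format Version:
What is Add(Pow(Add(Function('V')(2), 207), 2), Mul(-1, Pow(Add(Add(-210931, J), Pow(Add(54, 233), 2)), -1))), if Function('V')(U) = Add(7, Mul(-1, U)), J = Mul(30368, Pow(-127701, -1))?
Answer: Rational(737869303503221, 16417526330) ≈ 44944.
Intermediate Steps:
J = Rational(-30368, 127701) (J = Mul(30368, Rational(-1, 127701)) = Rational(-30368, 127701) ≈ -0.23781)
Add(Pow(Add(Function('V')(2), 207), 2), Mul(-1, Pow(Add(Add(-210931, J), Pow(Add(54, 233), 2)), -1))) = Add(Pow(Add(Add(7, Mul(-1, 2)), 207), 2), Mul(-1, Pow(Add(Add(-210931, Rational(-30368, 127701)), Pow(Add(54, 233), 2)), -1))) = Add(Pow(Add(Add(7, -2), 207), 2), Mul(-1, Pow(Add(Rational(-26936129999, 127701), Pow(287, 2)), -1))) = Add(Pow(Add(5, 207), 2), Mul(-1, Pow(Add(Rational(-26936129999, 127701), 82369), -1))) = Add(Pow(212, 2), Mul(-1, Pow(Rational(-16417526330, 127701), -1))) = Add(44944, Mul(-1, Rational(-127701, 16417526330))) = Add(44944, Rational(127701, 16417526330)) = Rational(737869303503221, 16417526330)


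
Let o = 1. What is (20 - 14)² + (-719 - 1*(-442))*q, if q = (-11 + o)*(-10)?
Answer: -27664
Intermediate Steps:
q = 100 (q = (-11 + 1)*(-10) = -10*(-10) = 100)
(20 - 14)² + (-719 - 1*(-442))*q = (20 - 14)² + (-719 - 1*(-442))*100 = 6² + (-719 + 442)*100 = 36 - 277*100 = 36 - 27700 = -27664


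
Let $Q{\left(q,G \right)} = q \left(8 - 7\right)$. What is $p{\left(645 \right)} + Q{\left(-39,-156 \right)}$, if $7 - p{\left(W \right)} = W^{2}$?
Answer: $-416057$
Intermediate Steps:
$Q{\left(q,G \right)} = q$ ($Q{\left(q,G \right)} = q 1 = q$)
$p{\left(W \right)} = 7 - W^{2}$
$p{\left(645 \right)} + Q{\left(-39,-156 \right)} = \left(7 - 645^{2}\right) - 39 = \left(7 - 416025\right) - 39 = -416018 - 39 = -416057$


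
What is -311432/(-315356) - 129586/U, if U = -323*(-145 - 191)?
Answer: -883328815/4278119496 ≈ -0.20648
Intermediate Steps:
U = 108528 (U = -323*(-336) = 108528)
-311432/(-315356) - 129586/U = -311432/(-315356) - 129586/108528 = -311432*(-1/315356) - 129586*1/108528 = 77858/78839 - 64793/54264 = -883328815/4278119496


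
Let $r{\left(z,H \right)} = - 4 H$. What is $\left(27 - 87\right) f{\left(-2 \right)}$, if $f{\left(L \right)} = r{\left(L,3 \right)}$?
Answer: $720$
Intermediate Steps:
$f{\left(L \right)} = -12$ ($f{\left(L \right)} = \left(-4\right) 3 = -12$)
$\left(27 - 87\right) f{\left(-2 \right)} = \left(27 - 87\right) \left(-12\right) = \left(-60\right) \left(-12\right) = 720$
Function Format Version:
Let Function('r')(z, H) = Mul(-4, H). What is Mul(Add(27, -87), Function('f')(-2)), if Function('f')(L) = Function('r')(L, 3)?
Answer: 720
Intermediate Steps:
Function('f')(L) = -12 (Function('f')(L) = Mul(-4, 3) = -12)
Mul(Add(27, -87), Function('f')(-2)) = Mul(Add(27, -87), -12) = Mul(-60, -12) = 720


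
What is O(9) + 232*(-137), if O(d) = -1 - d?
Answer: -31794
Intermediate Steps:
O(9) + 232*(-137) = (-1 - 1*9) + 232*(-137) = (-1 - 9) - 31784 = -10 - 31784 = -31794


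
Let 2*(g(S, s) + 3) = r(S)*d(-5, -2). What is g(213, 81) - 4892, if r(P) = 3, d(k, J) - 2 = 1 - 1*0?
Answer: -9781/2 ≈ -4890.5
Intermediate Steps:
d(k, J) = 3 (d(k, J) = 2 + (1 - 1*0) = 2 + (1 + 0) = 2 + 1 = 3)
g(S, s) = 3/2 (g(S, s) = -3 + (3*3)/2 = -3 + (1/2)*9 = -3 + 9/2 = 3/2)
g(213, 81) - 4892 = 3/2 - 4892 = -9781/2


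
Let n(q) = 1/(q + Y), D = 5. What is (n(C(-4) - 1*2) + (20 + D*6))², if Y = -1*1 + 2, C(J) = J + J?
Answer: 201601/81 ≈ 2488.9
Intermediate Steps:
C(J) = 2*J
Y = 1 (Y = -1 + 2 = 1)
n(q) = 1/(1 + q) (n(q) = 1/(q + 1) = 1/(1 + q))
(n(C(-4) - 1*2) + (20 + D*6))² = (1/(1 + (2*(-4) - 1*2)) + (20 + 5*6))² = (1/(1 + (-8 - 2)) + (20 + 30))² = (1/(1 - 10) + 50)² = (1/(-9) + 50)² = (-⅑ + 50)² = (449/9)² = 201601/81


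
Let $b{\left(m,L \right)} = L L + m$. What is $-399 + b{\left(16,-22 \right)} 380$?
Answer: $189601$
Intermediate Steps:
$b{\left(m,L \right)} = m + L^{2}$ ($b{\left(m,L \right)} = L^{2} + m = m + L^{2}$)
$-399 + b{\left(16,-22 \right)} 380 = -399 + \left(16 + \left(-22\right)^{2}\right) 380 = -399 + \left(16 + 484\right) 380 = -399 + 500 \cdot 380 = -399 + 190000 = 189601$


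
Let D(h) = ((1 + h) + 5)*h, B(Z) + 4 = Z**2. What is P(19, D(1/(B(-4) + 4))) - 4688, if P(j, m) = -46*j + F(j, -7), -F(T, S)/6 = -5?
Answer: -5532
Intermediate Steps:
B(Z) = -4 + Z**2
F(T, S) = 30 (F(T, S) = -6*(-5) = 30)
D(h) = h*(6 + h) (D(h) = (6 + h)*h = h*(6 + h))
P(j, m) = 30 - 46*j (P(j, m) = -46*j + 30 = 30 - 46*j)
P(19, D(1/(B(-4) + 4))) - 4688 = (30 - 46*19) - 4688 = (30 - 874) - 4688 = -844 - 4688 = -5532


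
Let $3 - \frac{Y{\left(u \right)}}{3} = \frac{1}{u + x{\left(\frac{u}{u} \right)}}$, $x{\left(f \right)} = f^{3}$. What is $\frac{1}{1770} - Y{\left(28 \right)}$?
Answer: $- \frac{456631}{51330} \approx -8.896$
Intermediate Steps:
$Y{\left(u \right)} = 9 - \frac{3}{1 + u}$ ($Y{\left(u \right)} = 9 - \frac{3}{u + \left(\frac{u}{u}\right)^{3}} = 9 - \frac{3}{u + 1^{3}} = 9 - \frac{3}{u + 1} = 9 - \frac{3}{1 + u}$)
$\frac{1}{1770} - Y{\left(28 \right)} = \frac{1}{1770} - \frac{3 \left(2 + 3 \cdot 28\right)}{1 + 28} = \frac{1}{1770} - \frac{3 \left(2 + 84\right)}{29} = \frac{1}{1770} - 3 \cdot \frac{1}{29} \cdot 86 = \frac{1}{1770} - \frac{258}{29} = - \frac{456631}{51330}$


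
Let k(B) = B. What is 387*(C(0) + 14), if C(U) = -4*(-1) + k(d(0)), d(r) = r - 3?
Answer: 5805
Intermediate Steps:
d(r) = -3 + r
C(U) = 1 (C(U) = -4*(-1) + (-3 + 0) = 4 - 3 = 1)
387*(C(0) + 14) = 387*(1 + 14) = 387*15 = 5805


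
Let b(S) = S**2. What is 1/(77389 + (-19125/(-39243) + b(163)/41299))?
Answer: 540232219/41808642026405 ≈ 1.2922e-5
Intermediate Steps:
1/(77389 + (-19125/(-39243) + b(163)/41299)) = 1/(77389 + (-19125/(-39243) + 163**2/41299)) = 1/(77389 + (-19125*(-1/39243) + 26569*(1/41299))) = 1/(77389 + (6375/13081 + 26569/41299)) = 1/(77389 + 610830214/540232219) = 1/(41808642026405/540232219) = 540232219/41808642026405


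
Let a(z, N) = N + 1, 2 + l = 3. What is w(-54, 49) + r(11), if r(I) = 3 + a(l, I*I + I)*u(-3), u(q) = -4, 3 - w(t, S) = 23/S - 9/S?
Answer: -3684/7 ≈ -526.29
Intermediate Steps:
w(t, S) = 3 - 14/S (w(t, S) = 3 - (23/S - 9/S) = 3 - 14/S)
l = 1 (l = -2 + 3 = 1)
a(z, N) = 1 + N
r(I) = -1 - 4*I - 4*I**2 (r(I) = 3 + (1 + (I*I + I))*(-4) = 3 + (1 + (I**2 + I))*(-4) = 3 + (1 + (I + I**2))*(-4) = 3 + (1 + I + I**2)*(-4) = 3 + (-4 - 4*I - 4*I**2) = -1 - 4*I - 4*I**2)
w(-54, 49) + r(11) = (3 - 14/49) + (-1 - 4*11*(1 + 11)) = (3 - 14*1/49) + (-1 - 4*11*12) = (3 - 2/7) + (-1 - 528) = 19/7 - 529 = -3684/7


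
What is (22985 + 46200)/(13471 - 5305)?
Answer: 69185/8166 ≈ 8.4723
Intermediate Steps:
(22985 + 46200)/(13471 - 5305) = 69185/8166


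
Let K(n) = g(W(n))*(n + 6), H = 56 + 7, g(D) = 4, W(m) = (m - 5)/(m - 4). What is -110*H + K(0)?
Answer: -6906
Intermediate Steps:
W(m) = (-5 + m)/(-4 + m)
H = 63
K(n) = 24 + 4*n (K(n) = 4*(n + 6) = 4*(6 + n) = 24 + 4*n)
-110*H + K(0) = -110*63 + (24 + 4*0) = -6930 + (24 + 0) = -6930 + 24 = -6906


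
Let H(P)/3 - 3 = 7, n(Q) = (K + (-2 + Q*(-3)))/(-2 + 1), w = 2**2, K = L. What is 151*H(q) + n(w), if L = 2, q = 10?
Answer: 4542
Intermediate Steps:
K = 2
w = 4
n(Q) = 3*Q (n(Q) = (2 + (-2 + Q*(-3)))/(-2 + 1) = (2 + (-2 - 3*Q))/(-1) = -3*Q*(-1) = 3*Q)
H(P) = 30 (H(P) = 9 + 3*7 = 9 + 21 = 30)
151*H(q) + n(w) = 151*30 + 3*4 = 4530 + 12 = 4542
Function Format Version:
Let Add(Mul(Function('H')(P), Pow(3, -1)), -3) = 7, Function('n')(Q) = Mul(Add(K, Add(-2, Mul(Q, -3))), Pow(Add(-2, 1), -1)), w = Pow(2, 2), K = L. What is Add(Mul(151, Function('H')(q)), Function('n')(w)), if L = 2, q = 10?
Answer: 4542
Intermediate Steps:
K = 2
w = 4
Function('n')(Q) = Mul(3, Q) (Function('n')(Q) = Mul(Add(2, Add(-2, Mul(Q, -3))), Pow(Add(-2, 1), -1)) = Mul(Add(2, Add(-2, Mul(-3, Q))), Pow(-1, -1)) = Mul(Mul(-3, Q), -1) = Mul(3, Q))
Function('H')(P) = 30 (Function('H')(P) = Add(9, Mul(3, 7)) = Add(9, 21) = 30)
Add(Mul(151, Function('H')(q)), Function('n')(w)) = Add(Mul(151, 30), Mul(3, 4)) = Add(4530, 12) = 4542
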